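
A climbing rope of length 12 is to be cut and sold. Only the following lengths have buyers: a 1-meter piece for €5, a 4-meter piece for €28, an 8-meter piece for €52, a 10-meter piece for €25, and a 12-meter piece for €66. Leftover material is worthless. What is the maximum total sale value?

Let f[k] be the best obtainable value from length k. For each k, try every first piece i and keep the best of price[i] + f[k−i].
f[1] = 5
f[2] = 10  (first piece 1, then f[1]=5)
f[3] = 15  (first piece 1, then f[2]=10)
f[4] = max(5+15, 28+0) = 28
f[5] = max(5+28, 28+5) = 33
f[6] = max(5+33, 28+10) = 38
f[7] = max(5+38, 28+15) = 43
f[8] = max(5+43, 28+28, 52+0) = 56
f[9] = max(5+56, 28+33, 52+5) = 61
f[10] = max(5+61, 28+38, 52+10, 25+0) = 66
f[11] = max(5+66, 28+43, 52+15, 25+5) = 71
f[12] = max(5+71, 28+56, 52+28, 25+10, 66+0) = 84
One optimal cutting: 4 + 4 + 4 → €84.

84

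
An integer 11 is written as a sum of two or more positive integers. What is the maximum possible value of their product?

54

Fill prod[k] for k=2..11: at each k try every first piece i and multiply by the better of (k−i) uncut or prod[k−i].
prod[2] = 1·max(1,0) = 1·1 = 1
prod[3] = 1·max(2,1) = 1·2 = 2
prod[4] = 2·max(2,1) = 2·2 = 4
prod[5] = 2·max(3,2) = 2·3 = 6
prod[6] = 3·max(3,2) = 3·3 = 9
prod[7] = 2·max(5,6) = 2·6 = 12
prod[8] = 2·max(6,9) = 2·9 = 18
prod[9] = 3·max(6,9) = 3·9 = 27
prod[10] = 2·max(8,18) = 2·18 = 36
prod[11] = 2·max(9,27) = 2·27 = 54
One optimal split: 3 + 3 + 3 + 2; product 3·3·3·2 = 54.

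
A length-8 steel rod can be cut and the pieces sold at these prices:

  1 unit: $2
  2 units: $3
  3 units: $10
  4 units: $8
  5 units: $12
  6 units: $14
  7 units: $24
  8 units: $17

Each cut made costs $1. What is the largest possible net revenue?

25

Let v[k] be the best obtainable value from length k. For each k, try every first piece i and keep the best of price[i] + v[k−i] minus the 1 cut fee when i<k.
v[1] = 2
v[2] = max(2+2-1, 3+0) = 3
v[3] = max(2+3-1, 3+2-1, 10+0) = 10
v[4] = max(2+10-1, 3+3-1, 10+2-1, 8+0) = 11
v[5] = max(2+11-1, 3+10-1, 10+3-1, 8+2-1, 12+0) = 12
v[6] = max(2+12-1, 3+11-1, 10+10-1, 8+3-1, 12+2-1, 14+0) = 19
v[7] = max(2+19-1, 3+12-1, 10+11-1, …, 14+2-1, 24+0) = 24
v[8] = max(2+24-1, 3+19-1, 10+12-1, …, 24+2-1, 17+0) = 25
One optimal plan: pieces 7 + 1 (1 cut) → $26 − $1 = $25.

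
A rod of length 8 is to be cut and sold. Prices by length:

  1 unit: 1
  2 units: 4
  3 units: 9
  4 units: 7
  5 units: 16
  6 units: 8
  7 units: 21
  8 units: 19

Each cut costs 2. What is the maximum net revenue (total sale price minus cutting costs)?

Build r[k] bottom-up: r[k] = max over allowed piece i of (p[i] + r[k−i]) − 2 per cut.
r[1] = 1
r[2] = max(1+1-2, 4+0) = 4
r[3] = max(1+4-2, 4+1-2, 9+0) = 9
r[4] = max(1+9-2, 4+4-2, 9+1-2, 7+0) = 8
r[5] = max(1+8-2, 4+9-2, 9+4-2, 7+1-2, 16+0) = 16
r[6] = max(1+16-2, 4+8-2, 9+9-2, 7+4-2, 16+1-2, 8+0) = 16
r[7] = max(1+16-2, 4+16-2, 9+8-2, …, 8+1-2, 21+0) = 21
r[8] = max(1+21-2, 4+16-2, 9+16-2, …, 21+1-2, 19+0) = 23
One optimal plan: pieces 5 + 3 (1 cut) → 25 − 2 = 23.

23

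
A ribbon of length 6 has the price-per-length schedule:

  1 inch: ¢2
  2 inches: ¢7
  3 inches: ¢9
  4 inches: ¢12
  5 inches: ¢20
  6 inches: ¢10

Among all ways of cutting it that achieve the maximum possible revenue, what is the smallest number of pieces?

Consider every possible first cut. r[k] is the best of p[i]+r[k−i] over all sellable i≤k.
r[1] = 2
r[2] = max(2+2, 7+0) = 7
r[3] = max(2+7, 7+2, 9+0) = 9
r[4] = max(2+9, 7+7, 9+2, 12+0) = 14
r[5] = max(2+14, 7+9, 9+7, 12+2, 20+0) = 20
r[6] = max(2+20, 7+14, 9+9, 12+7, 20+2, 10+0) = 22
Maximum revenue is ¢22.
Now minimize piece count subject to staying optimal: for each k, pieces[k] = 1 + min over i with p[i]+r[k−i]=r[k] of pieces[k−i].
pieces[3] = 1
pieces[4] = 2
pieces[5] = 1
pieces[6] = 2

2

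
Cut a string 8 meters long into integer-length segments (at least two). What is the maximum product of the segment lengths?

Let m[k] be the best product for length k (with at least one cut). For each first piece i, the rest contributes max(k−i, m[k−i]).
m[2] = 1×max(1,0) = 1×1 = 1
m[3] = 1×max(2,1) = 1×2 = 2
m[4] = 2×max(2,1) = 2×2 = 4
m[5] = 2×max(3,2) = 2×3 = 6
m[6] = 3×max(3,2) = 3×3 = 9
m[7] = 2×max(5,6) = 2×6 = 12
m[8] = 2×max(6,9) = 2×9 = 18
One optimal split: 3 + 3 + 2; product 3×3×2 = 18.

18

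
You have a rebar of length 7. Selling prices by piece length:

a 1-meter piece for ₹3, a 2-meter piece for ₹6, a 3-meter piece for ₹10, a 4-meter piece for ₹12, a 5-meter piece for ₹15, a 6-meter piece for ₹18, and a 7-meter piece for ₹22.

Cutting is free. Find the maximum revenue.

Let r[k] be the best obtainable value from length k. For each k, try every first piece i and keep the best of price[i] + r[k−i].
r[1] = 3
r[2] = 6  (first piece 1, then r[1]=3)
r[3] = 10
r[4] = 13  (first piece 1, then r[3]=10)
r[5] = 16  (first piece 1, then r[4]=13)
r[6] = 20  (first piece 3, then r[3]=10)
r[7] = 23  (first piece 1, then r[6]=20)
One optimal cutting: 3 + 3 + 1 → ₹10 + ₹10 + ₹3 = ₹23.

23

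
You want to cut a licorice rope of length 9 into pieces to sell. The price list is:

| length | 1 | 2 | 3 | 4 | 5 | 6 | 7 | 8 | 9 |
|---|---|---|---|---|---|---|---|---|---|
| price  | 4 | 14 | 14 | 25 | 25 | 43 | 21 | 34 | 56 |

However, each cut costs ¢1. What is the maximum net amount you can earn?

Let v[k] be the best obtainable value from length k. For each k, try every first piece i and keep the best of price[i] + v[k−i] minus the 1 cut fee when i<k.
v[1] = 4
v[2] = 14
v[3] = 17  (first piece 1, then v[2]=14)
v[4] = 27  (first piece 2, then v[2]=14)
v[5] = 30  (first piece 1, then v[4]=27)
v[6] = 43
v[7] = 46  (first piece 1, then v[6]=43)
v[8] = 56  (first piece 2, then v[6]=43)
v[9] = 59  (first piece 1, then v[8]=56)
One optimal plan: pieces 6 + 2 + 1 (2 cuts) → ¢61 − ¢2 = ¢59.

59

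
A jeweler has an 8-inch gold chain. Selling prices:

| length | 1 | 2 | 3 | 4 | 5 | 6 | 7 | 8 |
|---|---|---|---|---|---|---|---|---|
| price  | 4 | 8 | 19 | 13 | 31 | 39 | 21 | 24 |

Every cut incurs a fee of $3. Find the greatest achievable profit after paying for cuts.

Let r[k] be the best obtainable value from length k. For each k, try every first piece i and keep the best of price[i] + r[k−i] minus the 3 cut fee when i<k.
r[1] = 4
r[2] = 8
r[3] = 19
r[4] = 20  (first piece 1, then r[3]=19)
r[5] = 31
r[6] = 39
r[7] = 40  (first piece 1, then r[6]=39)
r[8] = 47  (first piece 3, then r[5]=31)
One optimal plan: pieces 5 + 3 (1 cut) → $50 − $3 = $47.

47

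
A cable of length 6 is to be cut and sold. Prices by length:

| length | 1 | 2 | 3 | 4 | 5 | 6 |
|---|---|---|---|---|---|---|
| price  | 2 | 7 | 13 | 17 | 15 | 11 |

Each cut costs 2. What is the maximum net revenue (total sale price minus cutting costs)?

Consider every possible first cut. net[k] is the best of p[i]+net[k−i] over all sellable i≤k, charging 2 whenever i<k.
net[1] = 2
net[2] = max(2+2-2, 7+0) = 7
net[3] = max(2+7-2, 7+2-2, 13+0) = 13
net[4] = max(2+13-2, 7+7-2, 13+2-2, 17+0) = 17
net[5] = max(2+17-2, 7+13-2, 13+7-2, 17+2-2, 15+0) = 18
net[6] = max(2+18-2, 7+17-2, 13+13-2, 17+7-2, 15+2-2, 11+0) = 24
One optimal plan: pieces 3 + 3 (1 cut) → 26 − 2 = 24.

24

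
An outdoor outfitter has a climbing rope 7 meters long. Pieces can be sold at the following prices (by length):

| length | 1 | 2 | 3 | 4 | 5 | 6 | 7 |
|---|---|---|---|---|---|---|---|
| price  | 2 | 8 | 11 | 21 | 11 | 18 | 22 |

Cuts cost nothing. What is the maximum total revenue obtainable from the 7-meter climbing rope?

32

Let R[k] be the best obtainable value from length k. For each k, try every first piece i and keep the best of price[i] + R[k−i].
R[1] = 2
R[2] = max(2+2, 8+0) = 8
R[3] = max(2+8, 8+2, 11+0) = 11
R[4] = max(2+11, 8+8, 11+2, 21+0) = 21
R[5] = max(2+21, 8+11, 11+8, 21+2, 11+0) = 23
R[6] = max(2+23, 8+21, 11+11, 21+8, 11+2, 18+0) = 29
R[7] = max(2+29, 8+23, 11+21, …, 18+2, 22+0) = 32
One optimal cutting: 4 + 3 → €21 + €11 = €32.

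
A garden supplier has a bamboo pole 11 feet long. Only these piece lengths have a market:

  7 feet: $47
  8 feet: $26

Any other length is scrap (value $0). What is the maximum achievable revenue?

47

Build r[k] bottom-up: r[k] = max over allowed piece i of (p[i] + r[k−i]).
r[1] = 0
r[2] = 0
r[3] = 0
r[4] = 0
r[5] = 0
r[6] = 0
r[7] = 47
r[8] = 47
r[9] = 47
r[10] = 47
r[11] = 47
One optimal cutting: pieces 7 with 4 feet of scrap → $47.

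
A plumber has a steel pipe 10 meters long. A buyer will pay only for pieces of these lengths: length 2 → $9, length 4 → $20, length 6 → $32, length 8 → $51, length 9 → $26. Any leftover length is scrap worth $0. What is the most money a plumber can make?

Consider every possible first cut. best[k] is the best of p[i]+best[k−i] over all sellable i≤k.
best[1] = 0
best[2] = 9
best[3] = 9
best[4] = max(9+9, 20+0) = 20
best[5] = max(9+9, 20+0) = 20
best[6] = max(9+20, 20+9, 32+0) = 32
best[7] = max(9+20, 20+9, 32+0) = 32
best[8] = max(9+32, 20+20, 32+9, 51+0) = 51
best[9] = max(9+32, 20+20, 32+9, 51+0, 26+0) = 51
best[10] = max(9+51, 20+32, 32+20, 51+9, 26+0) = 60
One optimal cutting: 8 + 2 → $60.

60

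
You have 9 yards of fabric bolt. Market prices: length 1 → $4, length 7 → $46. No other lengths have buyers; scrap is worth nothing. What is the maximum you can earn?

Consider every possible first cut. best[k] is the best of p[i]+best[k−i] over all sellable i≤k.
best[1] = 4
best[2] = 8  (first piece 1, then best[1]=4)
best[3] = 12  (first piece 1, then best[2]=8)
best[4] = 16  (first piece 1, then best[3]=12)
best[5] = 20  (first piece 1, then best[4]=16)
best[6] = 24  (first piece 1, then best[5]=20)
best[7] = max(4+24, 46+0) = 46
best[8] = max(4+46, 46+4) = 50
best[9] = max(4+50, 46+8) = 54
One optimal cutting: 7 + 1 + 1 → $54.

54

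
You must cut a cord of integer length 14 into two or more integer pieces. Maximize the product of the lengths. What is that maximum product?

Let g[k] be the best product for length k (with at least one cut). For each first piece i, the rest contributes max(k−i, g[k−i]).
g[2] = 1·max(1,0) = 1·1 = 1
g[3] = 1·max(2,1) = 1·2 = 2
g[4] = 2·max(2,1) = 2·2 = 4
g[5] = 2·max(3,2) = 2·3 = 6
g[6] = 3·max(3,2) = 3·3 = 9
g[7] = 2·max(5,6) = 2·6 = 12
g[8] = 2·max(6,9) = 2·9 = 18
g[9] = 3·max(6,9) = 3·9 = 27
g[10] = 2·max(8,18) = 2·18 = 36
g[11] = 2·max(9,27) = 2·27 = 54
g[12] = 3·max(9,27) = 3·27 = 81
g[13] = 2·max(11,54) = 2·54 = 108
g[14] = 2·max(12,81) = 2·81 = 162
One optimal split: 3 + 3 + 3 + 3 + 2; product 3·3·3·3·2 = 162.

162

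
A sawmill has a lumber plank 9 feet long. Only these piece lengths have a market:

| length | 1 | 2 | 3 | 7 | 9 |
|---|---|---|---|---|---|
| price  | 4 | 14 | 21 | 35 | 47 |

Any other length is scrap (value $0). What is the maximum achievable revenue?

63

Let f[k] be the best obtainable value from length k. For each k, try every first piece i and keep the best of price[i] + f[k−i].
f[1] = 4
f[2] = 14
f[3] = 21
f[4] = 28  (first piece 2, then f[2]=14)
f[5] = 35  (first piece 2, then f[3]=21)
f[6] = 42  (first piece 2, then f[4]=28)
f[7] = 49  (first piece 2, then f[5]=35)
f[8] = 56  (first piece 2, then f[6]=42)
f[9] = 63  (first piece 2, then f[7]=49)
One optimal cutting: 3 + 2 + 2 + 2 → $63.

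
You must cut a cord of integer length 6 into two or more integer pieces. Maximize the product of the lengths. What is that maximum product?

Define prod[k] = max over 1≤i<k of i · max(k−i, prod[k−i]); the inner max lets the remainder stay uncut if that's better.
prod[2] = 1×max(1,0) = 1×1 = 1
prod[3] = max(1×2, 2×1) = 2
prod[4] = max(1×3, 2×2, 3×1) = 4
prod[5] = max(1×4, 2×3, 3×2, 4×1) = 6
prod[6] = max(1×6, 2×4, 3×3, 4×2, 5×1) = 9
One optimal split: 3 + 3; product 3×3 = 9.

9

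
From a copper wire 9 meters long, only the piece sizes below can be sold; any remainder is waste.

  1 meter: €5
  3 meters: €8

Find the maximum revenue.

Consider every possible first cut. f[k] is the best of p[i]+f[k−i] over all sellable i≤k.
f[1] = 5
f[2] = 10  (first piece 1, then f[1]=5)
f[3] = max(5+10, 8+0) = 15
f[4] = max(5+15, 8+5) = 20
f[5] = max(5+20, 8+10) = 25
f[6] = max(5+25, 8+15) = 30
f[7] = max(5+30, 8+20) = 35
f[8] = max(5+35, 8+25) = 40
f[9] = max(5+40, 8+30) = 45
One optimal cutting: 1 + 1 + 1 + 1 + 1 + 1 + 1 + 1 + 1 → €45.

45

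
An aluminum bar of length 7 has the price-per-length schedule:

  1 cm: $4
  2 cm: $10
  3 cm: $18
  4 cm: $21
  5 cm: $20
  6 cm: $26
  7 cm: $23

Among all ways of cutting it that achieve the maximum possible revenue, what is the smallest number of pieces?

3

Build r[k] bottom-up: r[k] = max over allowed piece i of (p[i] + r[k−i]).
r[1] = 4
r[2] = 10
r[3] = 18
r[4] = 22  (first piece 1, then r[3]=18)
r[5] = 28  (first piece 2, then r[3]=18)
r[6] = 36  (first piece 3, then r[3]=18)
r[7] = 40  (first piece 1, then r[6]=36)
Maximum revenue is $40.
Now minimize piece count subject to staying optimal: for each k, pieces[k] = 1 + min over i with p[i]+r[k−i]=r[k] of pieces[k−i].
pieces[4] = 2
pieces[5] = 2
pieces[6] = 2
pieces[7] = 3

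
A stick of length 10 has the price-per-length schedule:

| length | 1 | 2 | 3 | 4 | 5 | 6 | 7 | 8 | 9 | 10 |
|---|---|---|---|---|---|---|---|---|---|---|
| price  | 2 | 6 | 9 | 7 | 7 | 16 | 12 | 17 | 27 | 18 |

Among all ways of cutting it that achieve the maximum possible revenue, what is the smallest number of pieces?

Consider every possible first cut. r[k] is the best of p[i]+r[k−i] over all sellable i≤k.
r[1] = 2
r[2] = max(2+2, 6+0) = 6
r[3] = max(2+6, 6+2, 9+0) = 9
r[4] = max(2+9, 6+6, 9+2, 7+0) = 12
r[5] = max(2+12, 6+9, 9+6, 7+2, 7+0) = 15
r[6] = max(2+15, 6+12, 9+9, 7+6, 7+2, 16+0) = 18
r[7] = max(2+18, 6+15, 9+12, …, 16+2, 12+0) = 21
r[8] = max(2+21, 6+18, 9+15, …, 12+2, 17+0) = 24
r[9] = max(2+24, 6+21, 9+18, …, 17+2, 27+0) = 27
r[10] = max(2+27, 6+24, 9+21, …, 27+2, 18+0) = 30
Maximum revenue is 30.
Now minimize piece count subject to staying optimal: for each k, pieces[k] = 1 + min over i with p[i]+r[k−i]=r[k] of pieces[k−i].
pieces[7] = 3
pieces[8] = 3
pieces[9] = 1
pieces[10] = 4

4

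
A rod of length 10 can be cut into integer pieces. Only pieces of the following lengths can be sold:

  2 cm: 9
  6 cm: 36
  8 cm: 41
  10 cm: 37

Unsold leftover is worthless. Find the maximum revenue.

54

Consider every possible first cut. f[k] is the best of p[i]+f[k−i] over all sellable i≤k.
f[1] = 0
f[2] = 9
f[3] = 9
f[4] = 18  (first piece 2, then f[2]=9)
f[5] = 18
f[6] = max(9+18, 36+0) = 36
f[7] = max(9+18, 36+0) = 36
f[8] = max(9+36, 36+9, 41+0) = 45
f[9] = max(9+36, 36+9, 41+0) = 45
f[10] = max(9+45, 36+18, 41+9, 37+0) = 54
One optimal cutting: 6 + 2 + 2 → 54.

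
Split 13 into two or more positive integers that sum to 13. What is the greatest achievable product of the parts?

108

Fill f[k] for k=2..13: at each k try every first piece i and multiply by the better of (k−i) uncut or f[k−i].
f[2] = 1*max(1,0) = 1*1 = 1
f[3] = max(1*2, 2*1) = 2
f[4] = max(1*3, 2*2, 3*1) = 4
f[5] = max(1*4, 2*3, 3*2, 4*1) = 6
f[6] = max(1*6, 2*4, 3*3, 4*2, 5*1) = 9
f[7] = max(1*9, 2*6, 3*4, 4*3, 5*2, 6*1) = 12
f[8] = max(1*12, 2*9, 3*6, …, 6*2, 7*1) = 18
f[9] = max(1*18, 2*12, 3*9, …, 7*2, 8*1) = 27
f[10] = max(1*27, 2*18, 3*12, …, 8*2, 9*1) = 36
f[11] = max(1*36, 2*27, 3*18, …, 9*2, 10*1) = 54
f[12] = max(1*54, 2*36, 3*27, …, 10*2, 11*1) = 81
f[13] = max(1*81, 2*54, 3*36, …, 11*2, 12*1) = 108
One optimal split: 3 + 3 + 3 + 2 + 2; product 3*3*3*2*2 = 108.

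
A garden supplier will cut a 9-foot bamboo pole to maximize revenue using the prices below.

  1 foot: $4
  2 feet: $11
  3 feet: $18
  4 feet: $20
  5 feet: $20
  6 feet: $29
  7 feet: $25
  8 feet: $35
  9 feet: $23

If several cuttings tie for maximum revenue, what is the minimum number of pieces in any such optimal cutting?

Build r[k] bottom-up: r[k] = max over allowed piece i of (p[i] + r[k−i]).
r[1] = 4
r[2] = 11
r[3] = 18
r[4] = 22  (first piece 1, then r[3]=18)
r[5] = 29  (first piece 2, then r[3]=18)
r[6] = 36  (first piece 3, then r[3]=18)
r[7] = 40  (first piece 1, then r[6]=36)
r[8] = 47  (first piece 2, then r[6]=36)
r[9] = 54  (first piece 3, then r[6]=36)
Maximum revenue is $54.
Now minimize piece count subject to staying optimal: for each k, pieces[k] = 1 + min over i with p[i]+r[k−i]=r[k] of pieces[k−i].
pieces[6] = 2
pieces[7] = 3
pieces[8] = 3
pieces[9] = 3

3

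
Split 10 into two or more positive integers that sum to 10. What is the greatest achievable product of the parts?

36

Let prod[k] be the best product for length k (with at least one cut). For each first piece i, the rest contributes max(k−i, prod[k−i]).
Small cases: prod[2]=1, prod[3]=2.
prod[4] = 2×max(2,1) = 2×2 = 4
prod[5] = 2×max(3,2) = 2×3 = 6
prod[6] = 3×max(3,2) = 3×3 = 9
prod[7] = 2×max(5,6) = 2×6 = 12
prod[8] = 2×max(6,9) = 2×9 = 18
prod[9] = 3×max(6,9) = 3×9 = 27
prod[10] = 2×max(8,18) = 2×18 = 36
One optimal split: 3 + 3 + 2 + 2; product 3×3×2×2 = 36.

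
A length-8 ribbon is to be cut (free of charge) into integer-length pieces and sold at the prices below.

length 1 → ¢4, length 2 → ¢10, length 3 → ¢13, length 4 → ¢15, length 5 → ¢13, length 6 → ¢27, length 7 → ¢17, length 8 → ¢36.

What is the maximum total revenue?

40

Consider every possible first cut. r[k] is the best of p[i]+r[k−i] over all sellable i≤k.
r[1] = 4
r[2] = 10
r[3] = 14  (first piece 1, then r[2]=10)
r[4] = 20  (first piece 2, then r[2]=10)
r[5] = 24  (first piece 1, then r[4]=20)
r[6] = 30  (first piece 2, then r[4]=20)
r[7] = 34  (first piece 1, then r[6]=30)
r[8] = 40  (first piece 2, then r[6]=30)
One optimal cutting: 2 + 2 + 2 + 2 → ¢10 + ¢10 + ¢10 + ¢10 = ¢40.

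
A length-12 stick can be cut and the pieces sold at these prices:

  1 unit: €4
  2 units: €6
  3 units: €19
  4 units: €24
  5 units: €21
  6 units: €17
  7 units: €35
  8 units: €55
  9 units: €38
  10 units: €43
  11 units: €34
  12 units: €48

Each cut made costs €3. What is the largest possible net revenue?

76

Let r[k] be the best obtainable value from length k. For each k, try every first piece i and keep the best of price[i] + r[k−i] minus the 3 cut fee when i<k.
r[1] = 4
r[2] = max(4+4-3, 6+0) = 6
r[3] = max(4+6-3, 6+4-3, 19+0) = 19
r[4] = max(4+19-3, 6+6-3, 19+4-3, 24+0) = 24
r[5] = max(4+24-3, 6+19-3, 19+6-3, 24+4-3, 21+0) = 25
r[6] = max(4+25-3, 6+24-3, 19+19-3, 24+6-3, 21+4-3, 17+0) = 35
r[7] = max(4+35-3, 6+25-3, 19+24-3, …, 17+4-3, 35+0) = 40
r[8] = max(4+40-3, 6+35-3, 19+25-3, …, 35+4-3, 55+0) = 55
r[9] = max(4+55-3, 6+40-3, 19+35-3, …, 55+4-3, 38+0) = 56
r[10] = max(4+56-3, 6+55-3, 19+40-3, …, 38+4-3, 43+0) = 58
r[11] = max(4+58-3, 6+56-3, 19+55-3, …, 43+4-3, 34+0) = 71
r[12] = max(4+71-3, 6+58-3, 19+56-3, …, 34+4-3, 48+0) = 76
One optimal plan: pieces 8 + 4 (1 cut) → €79 − €3 = €76.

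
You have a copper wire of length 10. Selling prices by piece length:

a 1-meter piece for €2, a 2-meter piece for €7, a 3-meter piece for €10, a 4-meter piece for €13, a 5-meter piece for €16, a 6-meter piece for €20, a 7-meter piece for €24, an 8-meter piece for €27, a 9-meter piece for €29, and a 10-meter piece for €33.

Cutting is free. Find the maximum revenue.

Consider every possible first cut. best[k] is the best of p[i]+best[k−i] over all sellable i≤k.
best[1] = 2
best[2] = 7
best[3] = 10
best[4] = 14  (first piece 2, then best[2]=7)
best[5] = 17  (first piece 2, then best[3]=10)
best[6] = 21  (first piece 2, then best[4]=14)
best[7] = 24  (first piece 2, then best[5]=17)
best[8] = 28  (first piece 2, then best[6]=21)
best[9] = 31  (first piece 2, then best[7]=24)
best[10] = 35  (first piece 2, then best[8]=28)
One optimal cutting: 2 + 2 + 2 + 2 + 2 → €7 + €7 + €7 + €7 + €7 = €35.

35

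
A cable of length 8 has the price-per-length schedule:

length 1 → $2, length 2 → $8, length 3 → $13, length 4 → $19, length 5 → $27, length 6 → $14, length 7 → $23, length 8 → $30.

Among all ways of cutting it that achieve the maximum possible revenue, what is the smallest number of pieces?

2

Build r[k] bottom-up: r[k] = max over allowed piece i of (p[i] + r[k−i]).
r[1] = 2
r[2] = max(2+2, 8+0) = 8
r[3] = max(2+8, 8+2, 13+0) = 13
r[4] = max(2+13, 8+8, 13+2, 19+0) = 19
r[5] = max(2+19, 8+13, 13+8, 19+2, 27+0) = 27
r[6] = max(2+27, 8+19, 13+13, 19+8, 27+2, 14+0) = 29
r[7] = max(2+29, 8+27, 13+19, …, 14+2, 23+0) = 35
r[8] = max(2+35, 8+29, 13+27, …, 23+2, 30+0) = 40
Maximum revenue is $40.
Now minimize piece count subject to staying optimal: for each k, pieces[k] = 1 + min over i with p[i]+r[k−i]=r[k] of pieces[k−i].
pieces[5] = 1
pieces[6] = 2
pieces[7] = 2
pieces[8] = 2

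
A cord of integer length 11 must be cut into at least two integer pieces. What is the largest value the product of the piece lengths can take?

Let m[k] be the best product for length k (with at least one cut). For each first piece i, the rest contributes max(k−i, m[k−i]).
Small cases: m[2]=1, m[3]=2, m[4]=4, m[5]=6.
m[6] = max(1*6, 2*4, 3*3, 4*2, 5*1) = 9
m[7] = max(1*9, 2*6, 3*4, 4*3, 5*2, 6*1) = 12
m[8] = max(1*12, 2*9, 3*6, …, 6*2, 7*1) = 18
m[9] = max(1*18, 2*12, 3*9, …, 7*2, 8*1) = 27
m[10] = max(1*27, 2*18, 3*12, …, 8*2, 9*1) = 36
m[11] = max(1*36, 2*27, 3*18, …, 9*2, 10*1) = 54
One optimal split: 3 + 3 + 3 + 2; product 3*3*3*2 = 54.

54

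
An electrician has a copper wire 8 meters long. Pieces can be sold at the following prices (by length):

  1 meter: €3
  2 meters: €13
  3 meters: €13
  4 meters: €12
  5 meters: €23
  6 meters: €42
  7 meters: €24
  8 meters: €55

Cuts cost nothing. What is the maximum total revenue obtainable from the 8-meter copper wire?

Build r[k] bottom-up: r[k] = max over allowed piece i of (p[i] + r[k−i]).
r[1] = 3
r[2] = 13
r[3] = 16  (first piece 1, then r[2]=13)
r[4] = 26  (first piece 2, then r[2]=13)
r[5] = 29  (first piece 1, then r[4]=26)
r[6] = 42
r[7] = 45  (first piece 1, then r[6]=42)
r[8] = 55  (first piece 2, then r[6]=42)
One optimal cutting: 6 + 2 → €42 + €13 = €55.

55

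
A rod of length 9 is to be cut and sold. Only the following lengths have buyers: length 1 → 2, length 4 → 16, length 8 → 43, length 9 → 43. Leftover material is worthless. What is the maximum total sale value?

45

Build r[k] bottom-up: r[k] = max over allowed piece i of (p[i] + r[k−i]).
r[1] = 2
r[2] = 4  (first piece 1, then r[1]=2)
r[3] = 6  (first piece 1, then r[2]=4)
r[4] = 16
r[5] = 18  (first piece 1, then r[4]=16)
r[6] = 20  (first piece 1, then r[5]=18)
r[7] = 22  (first piece 1, then r[6]=20)
r[8] = 43
r[9] = 45  (first piece 1, then r[8]=43)
One optimal cutting: 8 + 1 → 45.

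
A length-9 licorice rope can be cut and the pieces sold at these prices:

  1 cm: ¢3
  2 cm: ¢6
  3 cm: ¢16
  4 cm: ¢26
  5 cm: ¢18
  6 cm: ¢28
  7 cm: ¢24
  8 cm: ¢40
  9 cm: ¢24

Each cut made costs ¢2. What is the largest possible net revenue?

Let v[k] be the best obtainable value from length k. For each k, try every first piece i and keep the best of price[i] + v[k−i] minus the 2 cut fee when i<k.
v[1] = 3
v[2] = max(3+3-2, 6+0) = 6
v[3] = max(3+6-2, 6+3-2, 16+0) = 16
v[4] = max(3+16-2, 6+6-2, 16+3-2, 26+0) = 26
v[5] = max(3+26-2, 6+16-2, 16+6-2, 26+3-2, 18+0) = 27
v[6] = max(3+27-2, 6+26-2, 16+16-2, 26+6-2, 18+3-2, 28+0) = 30
v[7] = max(3+30-2, 6+27-2, 16+26-2, …, 28+3-2, 24+0) = 40
v[8] = max(3+40-2, 6+30-2, 16+27-2, …, 24+3-2, 40+0) = 50
v[9] = max(3+50-2, 6+40-2, 16+30-2, …, 40+3-2, 24+0) = 51
One optimal plan: pieces 4 + 4 + 1 (2 cuts) → ¢55 − ¢4 = ¢51.

51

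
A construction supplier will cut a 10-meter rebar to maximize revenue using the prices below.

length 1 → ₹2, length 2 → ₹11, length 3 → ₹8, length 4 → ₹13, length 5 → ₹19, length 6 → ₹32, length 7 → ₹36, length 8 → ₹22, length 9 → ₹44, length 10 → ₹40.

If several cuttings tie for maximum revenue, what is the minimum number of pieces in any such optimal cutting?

Build r[k] bottom-up: r[k] = max over allowed piece i of (p[i] + r[k−i]).
r[1] = 2
r[2] = max(2+2, 11+0) = 11
r[3] = max(2+11, 11+2, 8+0) = 13
r[4] = max(2+13, 11+11, 8+2, 13+0) = 22
r[5] = max(2+22, 11+13, 8+11, 13+2, 19+0) = 24
r[6] = max(2+24, 11+22, 8+13, 13+11, 19+2, 32+0) = 33
r[7] = max(2+33, 11+24, 8+22, …, 32+2, 36+0) = 36
r[8] = max(2+36, 11+33, 8+24, …, 36+2, 22+0) = 44
r[9] = max(2+44, 11+36, 8+33, …, 22+2, 44+0) = 47
r[10] = max(2+47, 11+44, 8+36, …, 44+2, 40+0) = 55
Maximum revenue is ₹55.
Now minimize piece count subject to staying optimal: for each k, pieces[k] = 1 + min over i with p[i]+r[k−i]=r[k] of pieces[k−i].
pieces[7] = 1
pieces[8] = 4
pieces[9] = 2
pieces[10] = 5

5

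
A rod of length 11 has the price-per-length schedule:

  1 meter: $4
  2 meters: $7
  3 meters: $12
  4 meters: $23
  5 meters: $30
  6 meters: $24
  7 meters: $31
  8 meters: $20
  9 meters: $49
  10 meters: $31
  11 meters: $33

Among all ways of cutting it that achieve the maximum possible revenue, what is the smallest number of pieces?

Build r[k] bottom-up: r[k] = max over allowed piece i of (p[i] + r[k−i]).
r[1] = 4
r[2] = 8  (first piece 1, then r[1]=4)
r[3] = 12  (first piece 1, then r[2]=8)
r[4] = 23
r[5] = 30
r[6] = 34  (first piece 1, then r[5]=30)
r[7] = 38  (first piece 1, then r[6]=34)
r[8] = 46  (first piece 4, then r[4]=23)
r[9] = 53  (first piece 4, then r[5]=30)
r[10] = 60  (first piece 5, then r[5]=30)
r[11] = 64  (first piece 1, then r[10]=60)
Maximum revenue is $64.
Now minimize piece count subject to staying optimal: for each k, pieces[k] = 1 + min over i with p[i]+r[k−i]=r[k] of pieces[k−i].
pieces[8] = 2
pieces[9] = 2
pieces[10] = 2
pieces[11] = 3

3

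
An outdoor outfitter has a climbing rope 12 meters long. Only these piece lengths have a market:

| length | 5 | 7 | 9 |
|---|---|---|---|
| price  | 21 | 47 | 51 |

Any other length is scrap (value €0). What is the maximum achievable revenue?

Build best[k] bottom-up: best[k] = max over allowed piece i of (p[i] + best[k−i]).
best[1] = 0
best[2] = 0
best[3] = 0
best[4] = 0
best[5] = 21
best[6] = 21
best[7] = 47
best[8] = 47
best[9] = 51
best[10] = 51
best[11] = 51
best[12] = 68  (first piece 5, then best[7]=47)
One optimal cutting: 7 + 5 → €68.

68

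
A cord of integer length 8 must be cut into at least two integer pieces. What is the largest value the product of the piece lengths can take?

Let f[k] be the best product for length k (with at least one cut). For each first piece i, the rest contributes max(k−i, f[k−i]).
f[2] = 1×max(1,0) = 1×1 = 1
f[3] = 1×max(2,1) = 1×2 = 2
f[4] = 2×max(2,1) = 2×2 = 4
f[5] = 2×max(3,2) = 2×3 = 6
f[6] = 3×max(3,2) = 3×3 = 9
f[7] = 2×max(5,6) = 2×6 = 12
f[8] = 2×max(6,9) = 2×9 = 18
One optimal split: 3 + 3 + 2; product 3×3×2 = 18.

18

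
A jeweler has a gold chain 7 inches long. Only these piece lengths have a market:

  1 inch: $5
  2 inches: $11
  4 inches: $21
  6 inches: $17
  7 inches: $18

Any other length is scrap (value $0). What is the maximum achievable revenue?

Consider every possible first cut. best[k] is the best of p[i]+best[k−i] over all sellable i≤k.
best[1] = 5
best[2] = 11
best[3] = 16  (first piece 1, then best[2]=11)
best[4] = 22  (first piece 2, then best[2]=11)
best[5] = 27  (first piece 1, then best[4]=22)
best[6] = 33  (first piece 2, then best[4]=22)
best[7] = 38  (first piece 1, then best[6]=33)
One optimal cutting: 2 + 2 + 2 + 1 → $38.

38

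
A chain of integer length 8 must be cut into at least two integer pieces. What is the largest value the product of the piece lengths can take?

Let P[k] be the best product for length k (with at least one cut). For each first piece i, the rest contributes max(k−i, P[k−i]).
Small cases: P[2]=1, P[3]=2.
P[4] = max(1*3, 2*2, 3*1) = 4
P[5] = max(1*4, 2*3, 3*2, 4*1) = 6
P[6] = max(1*6, 2*4, 3*3, 4*2, 5*1) = 9
P[7] = max(1*9, 2*6, 3*4, 4*3, 5*2, 6*1) = 12
P[8] = max(1*12, 2*9, 3*6, …, 6*2, 7*1) = 18
One optimal split: 3 + 3 + 2; product 3*3*2 = 18.

18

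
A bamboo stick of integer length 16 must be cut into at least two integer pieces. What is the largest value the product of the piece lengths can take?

Fill P[k] for k=2..16: at each k try every first piece i and multiply by the better of (k−i) uncut or P[k−i].
Small cases: P[2]=1, P[3]=2, P[4]=4, P[5]=6, P[6]=9, P[7]=12, P[8]=18, P[9]=27.
P[10] = 2×max(8,18) = 2×18 = 36
P[11] = 2×max(9,27) = 2×27 = 54
P[12] = 3×max(9,27) = 3×27 = 81
P[13] = 2×max(11,54) = 2×54 = 108
P[14] = 2×max(12,81) = 2×81 = 162
P[15] = 3×max(12,81) = 3×81 = 243
P[16] = 2×max(14,162) = 2×162 = 324
One optimal split: 3 + 3 + 3 + 3 + 2 + 2; product 3×3×3×3×2×2 = 324.

324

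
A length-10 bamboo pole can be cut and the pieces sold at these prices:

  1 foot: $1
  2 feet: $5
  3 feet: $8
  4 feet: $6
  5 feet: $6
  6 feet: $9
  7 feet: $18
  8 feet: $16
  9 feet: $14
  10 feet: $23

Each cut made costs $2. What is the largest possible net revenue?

Consider every possible first cut. net[k] is the best of p[i]+net[k−i] over all sellable i≤k, charging 2 whenever i<k.
net[1] = 1
net[2] = 5
net[3] = 8
net[4] = 8  (first piece 2, then net[2]=5)
net[5] = 11  (first piece 2, then net[3]=8)
net[6] = 14  (first piece 3, then net[3]=8)
net[7] = 18
net[8] = 17  (first piece 1, then net[7]=18)
net[9] = 21  (first piece 2, then net[7]=18)
net[10] = 24  (first piece 3, then net[7]=18)
One optimal plan: pieces 7 + 3 (1 cut) → $26 − $2 = $24.

24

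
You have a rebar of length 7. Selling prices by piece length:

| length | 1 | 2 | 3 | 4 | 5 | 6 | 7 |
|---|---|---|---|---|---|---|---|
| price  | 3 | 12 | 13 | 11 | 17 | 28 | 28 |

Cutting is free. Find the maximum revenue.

Build R[k] bottom-up: R[k] = max over allowed piece i of (p[i] + R[k−i]).
R[1] = 3
R[2] = max(3+3, 12+0) = 12
R[3] = max(3+12, 12+3, 13+0) = 15
R[4] = max(3+15, 12+12, 13+3, 11+0) = 24
R[5] = max(3+24, 12+15, 13+12, 11+3, 17+0) = 27
R[6] = max(3+27, 12+24, 13+15, 11+12, 17+3, 28+0) = 36
R[7] = max(3+36, 12+27, 13+24, …, 28+3, 28+0) = 39
One optimal cutting: 2 + 2 + 2 + 1 → ₹12 + ₹12 + ₹12 + ₹3 = ₹39.

39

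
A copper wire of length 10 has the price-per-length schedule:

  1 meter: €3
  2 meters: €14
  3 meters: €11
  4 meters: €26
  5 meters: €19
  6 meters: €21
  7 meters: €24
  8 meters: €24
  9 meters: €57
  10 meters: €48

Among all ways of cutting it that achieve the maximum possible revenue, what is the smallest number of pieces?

Build r[k] bottom-up: r[k] = max over allowed piece i of (p[i] + r[k−i]).
r[1] = 3
r[2] = 14
r[3] = 17  (first piece 1, then r[2]=14)
r[4] = 28  (first piece 2, then r[2]=14)
r[5] = 31  (first piece 1, then r[4]=28)
r[6] = 42  (first piece 2, then r[4]=28)
r[7] = 45  (first piece 1, then r[6]=42)
r[8] = 56  (first piece 2, then r[6]=42)
r[9] = 59  (first piece 1, then r[8]=56)
r[10] = 70  (first piece 2, then r[8]=56)
Maximum revenue is €70.
Now minimize piece count subject to staying optimal: for each k, pieces[k] = 1 + min over i with p[i]+r[k−i]=r[k] of pieces[k−i].
pieces[7] = 4
pieces[8] = 4
pieces[9] = 5
pieces[10] = 5

5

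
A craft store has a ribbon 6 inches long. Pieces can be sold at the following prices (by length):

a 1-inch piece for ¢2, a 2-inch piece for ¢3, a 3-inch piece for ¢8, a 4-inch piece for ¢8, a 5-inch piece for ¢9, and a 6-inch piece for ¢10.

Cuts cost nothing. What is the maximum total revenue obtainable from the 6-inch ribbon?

16

Consider every possible first cut. r[k] is the best of p[i]+r[k−i] over all sellable i≤k.
r[1] = 2
r[2] = max(2+2, 3+0) = 4
r[3] = max(2+4, 3+2, 8+0) = 8
r[4] = max(2+8, 3+4, 8+2, 8+0) = 10
r[5] = max(2+10, 3+8, 8+4, 8+2, 9+0) = 12
r[6] = max(2+12, 3+10, 8+8, 8+4, 9+2, 10+0) = 16
One optimal cutting: 3 + 3 → ¢8 + ¢8 = ¢16.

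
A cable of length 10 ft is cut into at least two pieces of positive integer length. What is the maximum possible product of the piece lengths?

36

Fill f[k] for k=2..10: at each k try every first piece i and multiply by the better of (k−i) uncut or f[k−i].
f[2] = 1·max(1,0) = 1·1 = 1
f[3] = max(1·2, 2·1) = 2
f[4] = max(1·3, 2·2, 3·1) = 4
f[5] = max(1·4, 2·3, 3·2, 4·1) = 6
f[6] = max(1·6, 2·4, 3·3, 4·2, 5·1) = 9
f[7] = max(1·9, 2·6, 3·4, 4·3, 5·2, 6·1) = 12
f[8] = max(1·12, 2·9, 3·6, …, 6·2, 7·1) = 18
f[9] = max(1·18, 2·12, 3·9, …, 7·2, 8·1) = 27
f[10] = max(1·27, 2·18, 3·12, …, 8·2, 9·1) = 36
One optimal split: 3 + 3 + 2 + 2; product 3·3·2·2 = 36.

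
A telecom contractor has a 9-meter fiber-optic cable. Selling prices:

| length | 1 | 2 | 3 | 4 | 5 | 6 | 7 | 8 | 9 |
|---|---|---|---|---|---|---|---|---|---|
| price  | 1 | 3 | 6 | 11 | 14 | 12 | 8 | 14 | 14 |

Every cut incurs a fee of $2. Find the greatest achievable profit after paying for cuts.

23

Let v[k] be the best obtainable value from length k. For each k, try every first piece i and keep the best of price[i] + v[k−i] minus the 2 cut fee when i<k.
v[1] = 1
v[2] = max(1+1-2, 3+0) = 3
v[3] = max(1+3-2, 3+1-2, 6+0) = 6
v[4] = max(1+6-2, 3+3-2, 6+1-2, 11+0) = 11
v[5] = max(1+11-2, 3+6-2, 6+3-2, 11+1-2, 14+0) = 14
v[6] = max(1+14-2, 3+11-2, 6+6-2, 11+3-2, 14+1-2, 12+0) = 13
v[7] = max(1+13-2, 3+14-2, 6+11-2, …, 12+1-2, 8+0) = 15
v[8] = max(1+15-2, 3+13-2, 6+14-2, …, 8+1-2, 14+0) = 20
v[9] = max(1+20-2, 3+15-2, 6+13-2, …, 14+1-2, 14+0) = 23
One optimal plan: pieces 5 + 4 (1 cut) → $25 − $2 = $23.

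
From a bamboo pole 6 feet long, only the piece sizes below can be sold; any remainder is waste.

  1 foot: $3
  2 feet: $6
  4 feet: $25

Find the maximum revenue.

Consider every possible first cut. f[k] is the best of p[i]+f[k−i] over all sellable i≤k.
f[1] = 3
f[2] = max(3+3, 6+0) = 6
f[3] = max(3+6, 6+3) = 9
f[4] = max(3+9, 6+6, 25+0) = 25
f[5] = max(3+25, 6+9, 25+3) = 28
f[6] = max(3+28, 6+25, 25+6) = 31
One optimal cutting: 4 + 1 + 1 → $31.

31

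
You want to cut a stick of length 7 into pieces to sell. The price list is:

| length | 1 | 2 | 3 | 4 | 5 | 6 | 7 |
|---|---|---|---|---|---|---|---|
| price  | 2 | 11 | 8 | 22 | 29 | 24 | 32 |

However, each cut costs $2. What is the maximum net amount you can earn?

38

Build r[k] bottom-up: r[k] = max over allowed piece i of (p[i] + r[k−i]) − 2 per cut.
r[1] = 2
r[2] = 11
r[3] = 11  (first piece 1, then r[2]=11)
r[4] = 22
r[5] = 29
r[6] = 31  (first piece 2, then r[4]=22)
r[7] = 38  (first piece 2, then r[5]=29)
One optimal plan: pieces 5 + 2 (1 cut) → $40 − $2 = $38.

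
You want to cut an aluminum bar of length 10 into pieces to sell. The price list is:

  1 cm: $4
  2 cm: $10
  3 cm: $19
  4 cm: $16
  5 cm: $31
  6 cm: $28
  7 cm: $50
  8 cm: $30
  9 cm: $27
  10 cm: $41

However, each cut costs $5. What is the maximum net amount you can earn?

64

Build r[k] bottom-up: r[k] = max over allowed piece i of (p[i] + r[k−i]) − 5 per cut.
r[1] = 4
r[2] = 10
r[3] = 19
r[4] = 18  (first piece 1, then r[3]=19)
r[5] = 31
r[6] = 33  (first piece 3, then r[3]=19)
r[7] = 50
r[8] = 49  (first piece 1, then r[7]=50)
r[9] = 55  (first piece 2, then r[7]=50)
r[10] = 64  (first piece 3, then r[7]=50)
One optimal plan: pieces 7 + 3 (1 cut) → $69 − $5 = $64.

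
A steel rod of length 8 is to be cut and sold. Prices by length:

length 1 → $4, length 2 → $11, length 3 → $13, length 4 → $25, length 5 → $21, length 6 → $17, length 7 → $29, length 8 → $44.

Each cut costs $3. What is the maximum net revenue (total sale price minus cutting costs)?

47

Build r[k] bottom-up: r[k] = max over allowed piece i of (p[i] + r[k−i]) − 3 per cut.
r[1] = 4
r[2] = 11
r[3] = 13
r[4] = 25
r[5] = 26  (first piece 1, then r[4]=25)
r[6] = 33  (first piece 2, then r[4]=25)
r[7] = 35  (first piece 3, then r[4]=25)
r[8] = 47  (first piece 4, then r[4]=25)
One optimal plan: pieces 4 + 4 (1 cut) → $50 − $3 = $47.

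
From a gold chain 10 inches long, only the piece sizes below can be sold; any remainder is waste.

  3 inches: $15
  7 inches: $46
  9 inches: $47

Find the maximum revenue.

61

Consider every possible first cut. best[k] is the best of p[i]+best[k−i] over all sellable i≤k.
best[1] = 0
best[2] = 0
best[3] = 15
best[4] = 15
best[5] = 15
best[6] = 30  (first piece 3, then best[3]=15)
best[7] = 46
best[8] = 46
best[9] = 47
best[10] = 61  (first piece 3, then best[7]=46)
One optimal cutting: 7 + 3 → $61.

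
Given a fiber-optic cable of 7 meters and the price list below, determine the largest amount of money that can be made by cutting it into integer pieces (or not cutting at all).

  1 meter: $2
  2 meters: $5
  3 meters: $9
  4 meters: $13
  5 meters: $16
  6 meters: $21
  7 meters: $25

Let R[k] be the best obtainable value from length k. For each k, try every first piece i and keep the best of price[i] + R[k−i].
R[1] = 2
R[2] = 5
R[3] = 9
R[4] = 13
R[5] = 16
R[6] = 21
R[7] = 25
Best is to sell the whole 7-meter piece uncut for $25.

25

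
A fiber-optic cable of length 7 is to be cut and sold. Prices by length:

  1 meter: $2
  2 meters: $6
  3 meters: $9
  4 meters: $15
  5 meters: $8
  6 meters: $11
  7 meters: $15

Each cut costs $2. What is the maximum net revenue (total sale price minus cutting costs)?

Let r[k] be the best obtainable value from length k. For each k, try every first piece i and keep the best of price[i] + r[k−i] minus the 2 cut fee when i<k.
r[1] = 2
r[2] = max(2+2-2, 6+0) = 6
r[3] = max(2+6-2, 6+2-2, 9+0) = 9
r[4] = max(2+9-2, 6+6-2, 9+2-2, 15+0) = 15
r[5] = max(2+15-2, 6+9-2, 9+6-2, 15+2-2, 8+0) = 15
r[6] = max(2+15-2, 6+15-2, 9+9-2, 15+6-2, 8+2-2, 11+0) = 19
r[7] = max(2+19-2, 6+15-2, 9+15-2, …, 11+2-2, 15+0) = 22
One optimal plan: pieces 4 + 3 (1 cut) → $24 − $2 = $22.

22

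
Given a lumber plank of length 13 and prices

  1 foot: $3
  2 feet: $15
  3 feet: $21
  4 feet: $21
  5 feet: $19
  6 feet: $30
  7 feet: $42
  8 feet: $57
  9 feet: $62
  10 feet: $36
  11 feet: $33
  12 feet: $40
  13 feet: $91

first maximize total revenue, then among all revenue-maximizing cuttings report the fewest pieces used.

6

Build r[k] bottom-up: r[k] = max over allowed piece i of (p[i] + r[k−i]).
r[1] = 3
r[2] = 15
r[3] = 21
r[4] = 30  (first piece 2, then r[2]=15)
r[5] = 36  (first piece 2, then r[3]=21)
r[6] = 45  (first piece 2, then r[4]=30)
r[7] = 51  (first piece 2, then r[5]=36)
r[8] = 60  (first piece 2, then r[6]=45)
r[9] = 66  (first piece 2, then r[7]=51)
r[10] = 75  (first piece 2, then r[8]=60)
r[11] = 81  (first piece 2, then r[9]=66)
r[12] = 90  (first piece 2, then r[10]=75)
r[13] = 96  (first piece 2, then r[11]=81)
Maximum revenue is $96.
Now minimize piece count subject to staying optimal: for each k, pieces[k] = 1 + min over i with p[i]+r[k−i]=r[k] of pieces[k−i].
pieces[10] = 5
pieces[11] = 5
pieces[12] = 6
pieces[13] = 6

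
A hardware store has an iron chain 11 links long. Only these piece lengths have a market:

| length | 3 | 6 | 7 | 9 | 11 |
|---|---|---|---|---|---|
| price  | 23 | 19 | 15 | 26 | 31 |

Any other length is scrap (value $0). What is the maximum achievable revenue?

69

Build f[k] bottom-up: f[k] = max over allowed piece i of (p[i] + f[k−i]).
f[1] = 0
f[2] = 0
f[3] = 23
f[4] = 23
f[5] = 23
f[6] = 46  (first piece 3, then f[3]=23)
f[7] = 46
f[8] = 46
f[9] = 69  (first piece 3, then f[6]=46)
f[10] = 69
f[11] = 69
One optimal cutting: pieces 3 + 3 + 3 with 2 links of scrap → $69.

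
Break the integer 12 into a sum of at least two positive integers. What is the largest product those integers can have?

81

Define m[k] = max over 1≤i<k of i · max(k−i, m[k−i]); the inner max lets the remainder stay uncut if that's better.
m[2] = 1*max(1,0) = 1*1 = 1
m[3] = 1*max(2,1) = 1*2 = 2
m[4] = 2*max(2,1) = 2*2 = 4
m[5] = 2*max(3,2) = 2*3 = 6
m[6] = 3*max(3,2) = 3*3 = 9
m[7] = 2*max(5,6) = 2*6 = 12
m[8] = 2*max(6,9) = 2*9 = 18
m[9] = 3*max(6,9) = 3*9 = 27
m[10] = 2*max(8,18) = 2*18 = 36
m[11] = 2*max(9,27) = 2*27 = 54
m[12] = 3*max(9,27) = 3*27 = 81
One optimal split: 3 + 3 + 3 + 3; product 3*3*3*3 = 81.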